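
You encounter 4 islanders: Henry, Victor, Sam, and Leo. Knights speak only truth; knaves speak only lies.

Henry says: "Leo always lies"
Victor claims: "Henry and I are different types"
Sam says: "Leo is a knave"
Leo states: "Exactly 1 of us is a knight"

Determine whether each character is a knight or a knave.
Henry is a knave.
Victor is a knave.
Sam is a knave.
Leo is a knight.

Verification:
- Henry (knave) says "Leo always lies" - this is FALSE (a lie) because Leo is a knight.
- Victor (knave) says "Henry and I are different types" - this is FALSE (a lie) because Victor is a knave and Henry is a knave.
- Sam (knave) says "Leo is a knave" - this is FALSE (a lie) because Leo is a knight.
- Leo (knight) says "Exactly 1 of us is a knight" - this is TRUE because there are 1 knights.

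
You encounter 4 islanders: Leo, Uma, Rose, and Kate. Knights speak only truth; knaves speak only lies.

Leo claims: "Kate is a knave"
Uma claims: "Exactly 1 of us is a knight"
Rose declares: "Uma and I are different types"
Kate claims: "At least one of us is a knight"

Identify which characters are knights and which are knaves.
Leo is a knave.
Uma is a knave.
Rose is a knight.
Kate is a knight.

Verification:
- Leo (knave) says "Kate is a knave" - this is FALSE (a lie) because Kate is a knight.
- Uma (knave) says "Exactly 1 of us is a knight" - this is FALSE (a lie) because there are 2 knights.
- Rose (knight) says "Uma and I are different types" - this is TRUE because Rose is a knight and Uma is a knave.
- Kate (knight) says "At least one of us is a knight" - this is TRUE because Rose and Kate are knights.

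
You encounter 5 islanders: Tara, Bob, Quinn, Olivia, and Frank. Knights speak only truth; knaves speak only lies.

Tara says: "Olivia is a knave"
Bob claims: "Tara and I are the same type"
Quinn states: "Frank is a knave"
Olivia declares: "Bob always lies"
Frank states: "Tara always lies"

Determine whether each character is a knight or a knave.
Tara is a knight.
Bob is a knight.
Quinn is a knight.
Olivia is a knave.
Frank is a knave.

Verification:
- Tara (knight) says "Olivia is a knave" - this is TRUE because Olivia is a knave.
- Bob (knight) says "Tara and I are the same type" - this is TRUE because Bob is a knight and Tara is a knight.
- Quinn (knight) says "Frank is a knave" - this is TRUE because Frank is a knave.
- Olivia (knave) says "Bob always lies" - this is FALSE (a lie) because Bob is a knight.
- Frank (knave) says "Tara always lies" - this is FALSE (a lie) because Tara is a knight.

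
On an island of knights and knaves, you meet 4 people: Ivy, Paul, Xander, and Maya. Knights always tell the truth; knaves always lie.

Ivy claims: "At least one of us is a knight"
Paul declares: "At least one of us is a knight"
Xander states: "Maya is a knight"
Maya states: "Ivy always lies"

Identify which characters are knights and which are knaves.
Ivy is a knight.
Paul is a knight.
Xander is a knave.
Maya is a knave.

Verification:
- Ivy (knight) says "At least one of us is a knight" - this is TRUE because Ivy and Paul are knights.
- Paul (knight) says "At least one of us is a knight" - this is TRUE because Ivy and Paul are knights.
- Xander (knave) says "Maya is a knight" - this is FALSE (a lie) because Maya is a knave.
- Maya (knave) says "Ivy always lies" - this is FALSE (a lie) because Ivy is a knight.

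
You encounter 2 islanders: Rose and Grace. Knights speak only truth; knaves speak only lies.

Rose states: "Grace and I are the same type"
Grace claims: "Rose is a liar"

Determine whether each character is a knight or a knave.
Rose is a knave.
Grace is a knight.

Verification:
- Rose (knave) says "Grace and I are the same type" - this is FALSE (a lie) because Rose is a knave and Grace is a knight.
- Grace (knight) says "Rose is a liar" - this is TRUE because Rose is a knave.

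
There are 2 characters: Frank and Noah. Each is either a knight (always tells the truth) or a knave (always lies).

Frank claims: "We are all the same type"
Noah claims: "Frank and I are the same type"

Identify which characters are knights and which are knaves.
Frank is a knight.
Noah is a knight.

Verification:
- Frank (knight) says "We are all the same type" - this is TRUE because Frank and Noah are knights.
- Noah (knight) says "Frank and I are the same type" - this is TRUE because Noah is a knight and Frank is a knight.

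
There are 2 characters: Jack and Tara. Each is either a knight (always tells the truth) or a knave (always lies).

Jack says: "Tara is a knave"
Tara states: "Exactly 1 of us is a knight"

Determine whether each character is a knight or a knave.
Jack is a knave.
Tara is a knight.

Verification:
- Jack (knave) says "Tara is a knave" - this is FALSE (a lie) because Tara is a knight.
- Tara (knight) says "Exactly 1 of us is a knight" - this is TRUE because there are 1 knights.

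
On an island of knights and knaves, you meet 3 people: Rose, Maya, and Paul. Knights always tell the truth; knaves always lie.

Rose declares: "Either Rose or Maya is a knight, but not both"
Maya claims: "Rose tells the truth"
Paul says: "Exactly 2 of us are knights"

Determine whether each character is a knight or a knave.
Rose is a knave.
Maya is a knave.
Paul is a knave.

Verification:
- Rose (knave) says "Either Rose or Maya is a knight, but not both" - this is FALSE (a lie) because Rose is a knave and Maya is a knave.
- Maya (knave) says "Rose tells the truth" - this is FALSE (a lie) because Rose is a knave.
- Paul (knave) says "Exactly 2 of us are knights" - this is FALSE (a lie) because there are 0 knights.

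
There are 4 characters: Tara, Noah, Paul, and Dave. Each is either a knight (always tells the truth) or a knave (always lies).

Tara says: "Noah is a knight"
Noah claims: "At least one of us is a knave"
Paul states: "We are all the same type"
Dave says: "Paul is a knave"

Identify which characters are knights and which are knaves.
Tara is a knight.
Noah is a knight.
Paul is a knave.
Dave is a knight.

Verification:
- Tara (knight) says "Noah is a knight" - this is TRUE because Noah is a knight.
- Noah (knight) says "At least one of us is a knave" - this is TRUE because Paul is a knave.
- Paul (knave) says "We are all the same type" - this is FALSE (a lie) because Tara, Noah, and Dave are knights and Paul is a knave.
- Dave (knight) says "Paul is a knave" - this is TRUE because Paul is a knave.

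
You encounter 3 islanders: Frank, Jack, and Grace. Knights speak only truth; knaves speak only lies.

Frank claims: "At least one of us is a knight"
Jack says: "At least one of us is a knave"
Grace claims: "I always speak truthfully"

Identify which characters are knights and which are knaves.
Frank is a knight.
Jack is a knight.
Grace is a knave.

Verification:
- Frank (knight) says "At least one of us is a knight" - this is TRUE because Frank and Jack are knights.
- Jack (knight) says "At least one of us is a knave" - this is TRUE because Grace is a knave.
- Grace (knave) says "I always speak truthfully" - this is FALSE (a lie) because Grace is a knave.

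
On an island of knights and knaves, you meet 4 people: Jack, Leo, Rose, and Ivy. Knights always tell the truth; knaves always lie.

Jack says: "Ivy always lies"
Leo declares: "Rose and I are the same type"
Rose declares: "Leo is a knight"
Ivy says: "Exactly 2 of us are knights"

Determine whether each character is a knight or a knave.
Jack is a knight.
Leo is a knight.
Rose is a knight.
Ivy is a knave.

Verification:
- Jack (knight) says "Ivy always lies" - this is TRUE because Ivy is a knave.
- Leo (knight) says "Rose and I are the same type" - this is TRUE because Leo is a knight and Rose is a knight.
- Rose (knight) says "Leo is a knight" - this is TRUE because Leo is a knight.
- Ivy (knave) says "Exactly 2 of us are knights" - this is FALSE (a lie) because there are 3 knights.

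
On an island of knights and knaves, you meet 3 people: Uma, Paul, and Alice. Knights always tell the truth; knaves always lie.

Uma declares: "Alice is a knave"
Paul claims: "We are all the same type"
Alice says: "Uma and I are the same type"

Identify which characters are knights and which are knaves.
Uma is a knight.
Paul is a knave.
Alice is a knave.

Verification:
- Uma (knight) says "Alice is a knave" - this is TRUE because Alice is a knave.
- Paul (knave) says "We are all the same type" - this is FALSE (a lie) because Uma is a knight and Paul and Alice are knaves.
- Alice (knave) says "Uma and I are the same type" - this is FALSE (a lie) because Alice is a knave and Uma is a knight.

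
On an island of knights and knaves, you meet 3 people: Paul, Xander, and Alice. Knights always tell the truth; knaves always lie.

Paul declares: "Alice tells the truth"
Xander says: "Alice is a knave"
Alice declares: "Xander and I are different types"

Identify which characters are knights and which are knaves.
Paul is a knight.
Xander is a knave.
Alice is a knight.

Verification:
- Paul (knight) says "Alice tells the truth" - this is TRUE because Alice is a knight.
- Xander (knave) says "Alice is a knave" - this is FALSE (a lie) because Alice is a knight.
- Alice (knight) says "Xander and I are different types" - this is TRUE because Alice is a knight and Xander is a knave.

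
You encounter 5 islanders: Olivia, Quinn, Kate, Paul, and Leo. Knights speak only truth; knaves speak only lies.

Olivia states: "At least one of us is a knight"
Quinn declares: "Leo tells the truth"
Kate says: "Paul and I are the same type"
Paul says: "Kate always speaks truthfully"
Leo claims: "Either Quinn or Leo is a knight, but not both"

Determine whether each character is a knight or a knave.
Olivia is a knight.
Quinn is a knave.
Kate is a knight.
Paul is a knight.
Leo is a knave.

Verification:
- Olivia (knight) says "At least one of us is a knight" - this is TRUE because Olivia, Kate, and Paul are knights.
- Quinn (knave) says "Leo tells the truth" - this is FALSE (a lie) because Leo is a knave.
- Kate (knight) says "Paul and I are the same type" - this is TRUE because Kate is a knight and Paul is a knight.
- Paul (knight) says "Kate always speaks truthfully" - this is TRUE because Kate is a knight.
- Leo (knave) says "Either Quinn or Leo is a knight, but not both" - this is FALSE (a lie) because Quinn is a knave and Leo is a knave.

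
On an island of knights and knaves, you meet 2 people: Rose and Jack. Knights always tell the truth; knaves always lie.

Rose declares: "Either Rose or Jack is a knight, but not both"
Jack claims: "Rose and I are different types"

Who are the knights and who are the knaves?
Rose is a knave.
Jack is a knave.

Verification:
- Rose (knave) says "Either Rose or Jack is a knight, but not both" - this is FALSE (a lie) because Rose is a knave and Jack is a knave.
- Jack (knave) says "Rose and I are different types" - this is FALSE (a lie) because Jack is a knave and Rose is a knave.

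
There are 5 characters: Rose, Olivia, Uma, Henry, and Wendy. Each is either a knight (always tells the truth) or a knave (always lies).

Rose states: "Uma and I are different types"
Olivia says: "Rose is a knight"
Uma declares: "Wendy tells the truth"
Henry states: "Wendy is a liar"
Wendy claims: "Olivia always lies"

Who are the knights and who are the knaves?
Rose is a knight.
Olivia is a knight.
Uma is a knave.
Henry is a knight.
Wendy is a knave.

Verification:
- Rose (knight) says "Uma and I are different types" - this is TRUE because Rose is a knight and Uma is a knave.
- Olivia (knight) says "Rose is a knight" - this is TRUE because Rose is a knight.
- Uma (knave) says "Wendy tells the truth" - this is FALSE (a lie) because Wendy is a knave.
- Henry (knight) says "Wendy is a liar" - this is TRUE because Wendy is a knave.
- Wendy (knave) says "Olivia always lies" - this is FALSE (a lie) because Olivia is a knight.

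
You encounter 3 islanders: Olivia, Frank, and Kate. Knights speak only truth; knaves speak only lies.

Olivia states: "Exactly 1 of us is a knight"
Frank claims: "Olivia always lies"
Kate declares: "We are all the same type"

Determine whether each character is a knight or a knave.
Olivia is a knight.
Frank is a knave.
Kate is a knave.

Verification:
- Olivia (knight) says "Exactly 1 of us is a knight" - this is TRUE because there are 1 knights.
- Frank (knave) says "Olivia always lies" - this is FALSE (a lie) because Olivia is a knight.
- Kate (knave) says "We are all the same type" - this is FALSE (a lie) because Olivia is a knight and Frank and Kate are knaves.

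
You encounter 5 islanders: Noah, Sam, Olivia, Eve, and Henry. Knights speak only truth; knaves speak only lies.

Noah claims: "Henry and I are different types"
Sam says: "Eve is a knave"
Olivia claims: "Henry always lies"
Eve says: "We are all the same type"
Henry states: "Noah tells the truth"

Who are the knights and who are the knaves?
Noah is a knave.
Sam is a knight.
Olivia is a knight.
Eve is a knave.
Henry is a knave.

Verification:
- Noah (knave) says "Henry and I are different types" - this is FALSE (a lie) because Noah is a knave and Henry is a knave.
- Sam (knight) says "Eve is a knave" - this is TRUE because Eve is a knave.
- Olivia (knight) says "Henry always lies" - this is TRUE because Henry is a knave.
- Eve (knave) says "We are all the same type" - this is FALSE (a lie) because Sam and Olivia are knights and Noah, Eve, and Henry are knaves.
- Henry (knave) says "Noah tells the truth" - this is FALSE (a lie) because Noah is a knave.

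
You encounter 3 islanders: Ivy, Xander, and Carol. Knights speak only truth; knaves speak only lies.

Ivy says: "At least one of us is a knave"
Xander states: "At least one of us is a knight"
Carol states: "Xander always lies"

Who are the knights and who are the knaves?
Ivy is a knight.
Xander is a knight.
Carol is a knave.

Verification:
- Ivy (knight) says "At least one of us is a knave" - this is TRUE because Carol is a knave.
- Xander (knight) says "At least one of us is a knight" - this is TRUE because Ivy and Xander are knights.
- Carol (knave) says "Xander always lies" - this is FALSE (a lie) because Xander is a knight.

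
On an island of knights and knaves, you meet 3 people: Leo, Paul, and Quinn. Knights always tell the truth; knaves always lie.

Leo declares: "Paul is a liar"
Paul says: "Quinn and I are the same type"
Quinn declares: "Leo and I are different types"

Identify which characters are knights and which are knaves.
Leo is a knave.
Paul is a knight.
Quinn is a knight.

Verification:
- Leo (knave) says "Paul is a liar" - this is FALSE (a lie) because Paul is a knight.
- Paul (knight) says "Quinn and I are the same type" - this is TRUE because Paul is a knight and Quinn is a knight.
- Quinn (knight) says "Leo and I are different types" - this is TRUE because Quinn is a knight and Leo is a knave.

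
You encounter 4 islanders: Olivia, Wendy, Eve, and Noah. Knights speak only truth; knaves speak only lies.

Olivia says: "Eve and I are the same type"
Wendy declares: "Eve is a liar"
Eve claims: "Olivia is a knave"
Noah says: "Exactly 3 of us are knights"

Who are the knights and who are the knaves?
Olivia is a knave.
Wendy is a knave.
Eve is a knight.
Noah is a knave.

Verification:
- Olivia (knave) says "Eve and I are the same type" - this is FALSE (a lie) because Olivia is a knave and Eve is a knight.
- Wendy (knave) says "Eve is a liar" - this is FALSE (a lie) because Eve is a knight.
- Eve (knight) says "Olivia is a knave" - this is TRUE because Olivia is a knave.
- Noah (knave) says "Exactly 3 of us are knights" - this is FALSE (a lie) because there are 1 knights.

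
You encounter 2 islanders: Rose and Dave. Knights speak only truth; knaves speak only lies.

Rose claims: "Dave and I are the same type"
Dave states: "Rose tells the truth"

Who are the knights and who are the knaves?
Rose is a knight.
Dave is a knight.

Verification:
- Rose (knight) says "Dave and I are the same type" - this is TRUE because Rose is a knight and Dave is a knight.
- Dave (knight) says "Rose tells the truth" - this is TRUE because Rose is a knight.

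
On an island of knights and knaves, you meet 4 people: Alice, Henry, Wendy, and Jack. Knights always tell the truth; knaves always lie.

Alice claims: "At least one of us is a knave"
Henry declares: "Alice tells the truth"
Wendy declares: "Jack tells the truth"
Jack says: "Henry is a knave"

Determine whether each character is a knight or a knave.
Alice is a knight.
Henry is a knight.
Wendy is a knave.
Jack is a knave.

Verification:
- Alice (knight) says "At least one of us is a knave" - this is TRUE because Wendy and Jack are knaves.
- Henry (knight) says "Alice tells the truth" - this is TRUE because Alice is a knight.
- Wendy (knave) says "Jack tells the truth" - this is FALSE (a lie) because Jack is a knave.
- Jack (knave) says "Henry is a knave" - this is FALSE (a lie) because Henry is a knight.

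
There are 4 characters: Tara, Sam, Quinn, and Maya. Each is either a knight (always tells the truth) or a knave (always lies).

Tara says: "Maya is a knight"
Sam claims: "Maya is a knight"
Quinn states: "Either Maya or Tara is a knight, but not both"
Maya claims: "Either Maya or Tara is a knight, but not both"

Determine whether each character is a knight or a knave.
Tara is a knave.
Sam is a knave.
Quinn is a knave.
Maya is a knave.

Verification:
- Tara (knave) says "Maya is a knight" - this is FALSE (a lie) because Maya is a knave.
- Sam (knave) says "Maya is a knight" - this is FALSE (a lie) because Maya is a knave.
- Quinn (knave) says "Either Maya or Tara is a knight, but not both" - this is FALSE (a lie) because Maya is a knave and Tara is a knave.
- Maya (knave) says "Either Maya or Tara is a knight, but not both" - this is FALSE (a lie) because Maya is a knave and Tara is a knave.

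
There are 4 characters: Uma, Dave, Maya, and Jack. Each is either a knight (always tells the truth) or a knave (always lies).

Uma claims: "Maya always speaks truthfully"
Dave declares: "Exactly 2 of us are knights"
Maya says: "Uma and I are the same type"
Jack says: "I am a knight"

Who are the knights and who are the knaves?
Uma is a knight.
Dave is a knave.
Maya is a knight.
Jack is a knight.

Verification:
- Uma (knight) says "Maya always speaks truthfully" - this is TRUE because Maya is a knight.
- Dave (knave) says "Exactly 2 of us are knights" - this is FALSE (a lie) because there are 3 knights.
- Maya (knight) says "Uma and I are the same type" - this is TRUE because Maya is a knight and Uma is a knight.
- Jack (knight) says "I am a knight" - this is TRUE because Jack is a knight.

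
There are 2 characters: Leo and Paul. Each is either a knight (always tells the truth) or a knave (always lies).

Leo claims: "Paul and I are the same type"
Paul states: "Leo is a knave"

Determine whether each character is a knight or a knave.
Leo is a knave.
Paul is a knight.

Verification:
- Leo (knave) says "Paul and I are the same type" - this is FALSE (a lie) because Leo is a knave and Paul is a knight.
- Paul (knight) says "Leo is a knave" - this is TRUE because Leo is a knave.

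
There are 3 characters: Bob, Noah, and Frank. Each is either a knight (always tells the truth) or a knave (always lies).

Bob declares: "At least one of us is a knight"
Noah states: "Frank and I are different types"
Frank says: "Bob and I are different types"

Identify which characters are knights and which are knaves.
Bob is a knave.
Noah is a knave.
Frank is a knave.

Verification:
- Bob (knave) says "At least one of us is a knight" - this is FALSE (a lie) because no one is a knight.
- Noah (knave) says "Frank and I are different types" - this is FALSE (a lie) because Noah is a knave and Frank is a knave.
- Frank (knave) says "Bob and I are different types" - this is FALSE (a lie) because Frank is a knave and Bob is a knave.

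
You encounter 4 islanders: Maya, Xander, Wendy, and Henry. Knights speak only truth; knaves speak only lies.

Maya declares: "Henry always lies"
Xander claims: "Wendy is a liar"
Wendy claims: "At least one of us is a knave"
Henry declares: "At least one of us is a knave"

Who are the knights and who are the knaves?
Maya is a knave.
Xander is a knave.
Wendy is a knight.
Henry is a knight.

Verification:
- Maya (knave) says "Henry always lies" - this is FALSE (a lie) because Henry is a knight.
- Xander (knave) says "Wendy is a liar" - this is FALSE (a lie) because Wendy is a knight.
- Wendy (knight) says "At least one of us is a knave" - this is TRUE because Maya and Xander are knaves.
- Henry (knight) says "At least one of us is a knave" - this is TRUE because Maya and Xander are knaves.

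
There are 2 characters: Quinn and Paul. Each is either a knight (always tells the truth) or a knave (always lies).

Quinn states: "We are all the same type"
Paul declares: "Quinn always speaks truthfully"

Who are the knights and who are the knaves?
Quinn is a knight.
Paul is a knight.

Verification:
- Quinn (knight) says "We are all the same type" - this is TRUE because Quinn and Paul are knights.
- Paul (knight) says "Quinn always speaks truthfully" - this is TRUE because Quinn is a knight.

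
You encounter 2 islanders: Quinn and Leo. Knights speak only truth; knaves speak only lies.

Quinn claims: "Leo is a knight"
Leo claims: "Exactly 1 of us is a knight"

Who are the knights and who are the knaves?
Quinn is a knave.
Leo is a knave.

Verification:
- Quinn (knave) says "Leo is a knight" - this is FALSE (a lie) because Leo is a knave.
- Leo (knave) says "Exactly 1 of us is a knight" - this is FALSE (a lie) because there are 0 knights.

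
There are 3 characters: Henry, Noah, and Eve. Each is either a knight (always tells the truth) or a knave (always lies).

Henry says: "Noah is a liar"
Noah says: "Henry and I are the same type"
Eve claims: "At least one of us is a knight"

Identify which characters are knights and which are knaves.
Henry is a knight.
Noah is a knave.
Eve is a knight.

Verification:
- Henry (knight) says "Noah is a liar" - this is TRUE because Noah is a knave.
- Noah (knave) says "Henry and I are the same type" - this is FALSE (a lie) because Noah is a knave and Henry is a knight.
- Eve (knight) says "At least one of us is a knight" - this is TRUE because Henry and Eve are knights.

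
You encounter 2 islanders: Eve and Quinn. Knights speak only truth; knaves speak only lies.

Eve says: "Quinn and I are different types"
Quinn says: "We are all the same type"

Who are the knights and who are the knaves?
Eve is a knight.
Quinn is a knave.

Verification:
- Eve (knight) says "Quinn and I are different types" - this is TRUE because Eve is a knight and Quinn is a knave.
- Quinn (knave) says "We are all the same type" - this is FALSE (a lie) because Eve is a knight and Quinn is a knave.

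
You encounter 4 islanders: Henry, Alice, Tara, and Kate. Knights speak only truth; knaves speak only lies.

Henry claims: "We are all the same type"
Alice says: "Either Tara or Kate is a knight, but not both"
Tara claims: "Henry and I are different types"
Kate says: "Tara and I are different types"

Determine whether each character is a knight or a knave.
Henry is a knave.
Alice is a knight.
Tara is a knave.
Kate is a knight.

Verification:
- Henry (knave) says "We are all the same type" - this is FALSE (a lie) because Alice and Kate are knights and Henry and Tara are knaves.
- Alice (knight) says "Either Tara or Kate is a knight, but not both" - this is TRUE because Tara is a knave and Kate is a knight.
- Tara (knave) says "Henry and I are different types" - this is FALSE (a lie) because Tara is a knave and Henry is a knave.
- Kate (knight) says "Tara and I are different types" - this is TRUE because Kate is a knight and Tara is a knave.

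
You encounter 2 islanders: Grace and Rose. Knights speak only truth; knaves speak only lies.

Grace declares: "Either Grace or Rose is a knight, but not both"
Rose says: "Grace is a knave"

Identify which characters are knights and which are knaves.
Grace is a knight.
Rose is a knave.

Verification:
- Grace (knight) says "Either Grace or Rose is a knight, but not both" - this is TRUE because Grace is a knight and Rose is a knave.
- Rose (knave) says "Grace is a knave" - this is FALSE (a lie) because Grace is a knight.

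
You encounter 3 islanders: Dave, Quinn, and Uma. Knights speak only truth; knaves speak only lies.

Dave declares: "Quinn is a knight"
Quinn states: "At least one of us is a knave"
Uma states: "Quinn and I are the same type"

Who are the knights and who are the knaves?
Dave is a knight.
Quinn is a knight.
Uma is a knave.

Verification:
- Dave (knight) says "Quinn is a knight" - this is TRUE because Quinn is a knight.
- Quinn (knight) says "At least one of us is a knave" - this is TRUE because Uma is a knave.
- Uma (knave) says "Quinn and I are the same type" - this is FALSE (a lie) because Uma is a knave and Quinn is a knight.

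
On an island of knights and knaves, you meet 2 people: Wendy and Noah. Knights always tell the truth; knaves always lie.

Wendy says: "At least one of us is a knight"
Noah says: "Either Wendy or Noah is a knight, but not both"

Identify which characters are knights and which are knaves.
Wendy is a knave.
Noah is a knave.

Verification:
- Wendy (knave) says "At least one of us is a knight" - this is FALSE (a lie) because no one is a knight.
- Noah (knave) says "Either Wendy or Noah is a knight, but not both" - this is FALSE (a lie) because Wendy is a knave and Noah is a knave.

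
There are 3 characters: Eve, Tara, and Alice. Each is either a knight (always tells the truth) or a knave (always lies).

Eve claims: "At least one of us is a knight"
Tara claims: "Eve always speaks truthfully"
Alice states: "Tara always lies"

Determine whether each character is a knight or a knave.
Eve is a knight.
Tara is a knight.
Alice is a knave.

Verification:
- Eve (knight) says "At least one of us is a knight" - this is TRUE because Eve and Tara are knights.
- Tara (knight) says "Eve always speaks truthfully" - this is TRUE because Eve is a knight.
- Alice (knave) says "Tara always lies" - this is FALSE (a lie) because Tara is a knight.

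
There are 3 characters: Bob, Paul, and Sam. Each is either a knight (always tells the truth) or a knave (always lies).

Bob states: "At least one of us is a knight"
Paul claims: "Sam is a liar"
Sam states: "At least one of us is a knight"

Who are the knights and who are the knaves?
Bob is a knight.
Paul is a knave.
Sam is a knight.

Verification:
- Bob (knight) says "At least one of us is a knight" - this is TRUE because Bob and Sam are knights.
- Paul (knave) says "Sam is a liar" - this is FALSE (a lie) because Sam is a knight.
- Sam (knight) says "At least one of us is a knight" - this is TRUE because Bob and Sam are knights.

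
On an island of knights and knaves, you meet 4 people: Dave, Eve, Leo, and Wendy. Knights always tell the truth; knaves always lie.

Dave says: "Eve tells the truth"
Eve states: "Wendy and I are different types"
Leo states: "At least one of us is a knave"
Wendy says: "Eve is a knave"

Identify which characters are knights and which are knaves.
Dave is a knight.
Eve is a knight.
Leo is a knight.
Wendy is a knave.

Verification:
- Dave (knight) says "Eve tells the truth" - this is TRUE because Eve is a knight.
- Eve (knight) says "Wendy and I are different types" - this is TRUE because Eve is a knight and Wendy is a knave.
- Leo (knight) says "At least one of us is a knave" - this is TRUE because Wendy is a knave.
- Wendy (knave) says "Eve is a knave" - this is FALSE (a lie) because Eve is a knight.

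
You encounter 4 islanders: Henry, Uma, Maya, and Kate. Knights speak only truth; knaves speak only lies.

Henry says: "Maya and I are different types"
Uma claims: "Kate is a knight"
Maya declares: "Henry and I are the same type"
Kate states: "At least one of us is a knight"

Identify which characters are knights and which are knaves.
Henry is a knight.
Uma is a knight.
Maya is a knave.
Kate is a knight.

Verification:
- Henry (knight) says "Maya and I are different types" - this is TRUE because Henry is a knight and Maya is a knave.
- Uma (knight) says "Kate is a knight" - this is TRUE because Kate is a knight.
- Maya (knave) says "Henry and I are the same type" - this is FALSE (a lie) because Maya is a knave and Henry is a knight.
- Kate (knight) says "At least one of us is a knight" - this is TRUE because Henry, Uma, and Kate are knights.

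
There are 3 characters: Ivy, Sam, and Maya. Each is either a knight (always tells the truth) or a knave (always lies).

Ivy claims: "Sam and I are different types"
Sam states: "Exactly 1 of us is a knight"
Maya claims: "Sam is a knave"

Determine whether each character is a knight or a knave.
Ivy is a knight.
Sam is a knave.
Maya is a knight.

Verification:
- Ivy (knight) says "Sam and I are different types" - this is TRUE because Ivy is a knight and Sam is a knave.
- Sam (knave) says "Exactly 1 of us is a knight" - this is FALSE (a lie) because there are 2 knights.
- Maya (knight) says "Sam is a knave" - this is TRUE because Sam is a knave.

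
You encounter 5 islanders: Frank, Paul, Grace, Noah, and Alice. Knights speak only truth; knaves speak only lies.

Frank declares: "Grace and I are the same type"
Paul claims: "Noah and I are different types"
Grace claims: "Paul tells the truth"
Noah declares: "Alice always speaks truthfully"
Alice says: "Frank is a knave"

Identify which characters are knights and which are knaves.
Frank is a knight.
Paul is a knight.
Grace is a knight.
Noah is a knave.
Alice is a knave.

Verification:
- Frank (knight) says "Grace and I are the same type" - this is TRUE because Frank is a knight and Grace is a knight.
- Paul (knight) says "Noah and I are different types" - this is TRUE because Paul is a knight and Noah is a knave.
- Grace (knight) says "Paul tells the truth" - this is TRUE because Paul is a knight.
- Noah (knave) says "Alice always speaks truthfully" - this is FALSE (a lie) because Alice is a knave.
- Alice (knave) says "Frank is a knave" - this is FALSE (a lie) because Frank is a knight.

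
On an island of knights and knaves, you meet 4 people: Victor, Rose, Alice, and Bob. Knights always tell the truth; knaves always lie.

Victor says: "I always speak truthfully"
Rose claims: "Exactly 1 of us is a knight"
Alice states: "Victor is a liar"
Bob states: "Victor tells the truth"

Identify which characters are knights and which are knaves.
Victor is a knight.
Rose is a knave.
Alice is a knave.
Bob is a knight.

Verification:
- Victor (knight) says "I always speak truthfully" - this is TRUE because Victor is a knight.
- Rose (knave) says "Exactly 1 of us is a knight" - this is FALSE (a lie) because there are 2 knights.
- Alice (knave) says "Victor is a liar" - this is FALSE (a lie) because Victor is a knight.
- Bob (knight) says "Victor tells the truth" - this is TRUE because Victor is a knight.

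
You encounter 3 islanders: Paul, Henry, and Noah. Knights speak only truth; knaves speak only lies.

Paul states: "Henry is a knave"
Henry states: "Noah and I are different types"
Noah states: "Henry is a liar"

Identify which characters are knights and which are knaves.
Paul is a knave.
Henry is a knight.
Noah is a knave.

Verification:
- Paul (knave) says "Henry is a knave" - this is FALSE (a lie) because Henry is a knight.
- Henry (knight) says "Noah and I are different types" - this is TRUE because Henry is a knight and Noah is a knave.
- Noah (knave) says "Henry is a liar" - this is FALSE (a lie) because Henry is a knight.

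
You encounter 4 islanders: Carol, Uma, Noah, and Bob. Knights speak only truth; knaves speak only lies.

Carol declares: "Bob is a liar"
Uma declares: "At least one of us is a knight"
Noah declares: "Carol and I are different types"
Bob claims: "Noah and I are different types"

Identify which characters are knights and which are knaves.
Carol is a knave.
Uma is a knight.
Noah is a knave.
Bob is a knight.

Verification:
- Carol (knave) says "Bob is a liar" - this is FALSE (a lie) because Bob is a knight.
- Uma (knight) says "At least one of us is a knight" - this is TRUE because Uma and Bob are knights.
- Noah (knave) says "Carol and I are different types" - this is FALSE (a lie) because Noah is a knave and Carol is a knave.
- Bob (knight) says "Noah and I are different types" - this is TRUE because Bob is a knight and Noah is a knave.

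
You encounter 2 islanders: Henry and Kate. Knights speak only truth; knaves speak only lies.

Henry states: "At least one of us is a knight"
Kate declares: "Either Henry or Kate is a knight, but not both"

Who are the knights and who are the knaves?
Henry is a knave.
Kate is a knave.

Verification:
- Henry (knave) says "At least one of us is a knight" - this is FALSE (a lie) because no one is a knight.
- Kate (knave) says "Either Henry or Kate is a knight, but not both" - this is FALSE (a lie) because Henry is a knave and Kate is a knave.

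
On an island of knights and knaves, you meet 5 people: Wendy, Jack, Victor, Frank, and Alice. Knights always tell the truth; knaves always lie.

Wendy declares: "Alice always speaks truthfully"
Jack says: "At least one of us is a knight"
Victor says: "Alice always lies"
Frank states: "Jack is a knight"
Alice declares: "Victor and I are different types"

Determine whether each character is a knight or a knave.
Wendy is a knight.
Jack is a knight.
Victor is a knave.
Frank is a knight.
Alice is a knight.

Verification:
- Wendy (knight) says "Alice always speaks truthfully" - this is TRUE because Alice is a knight.
- Jack (knight) says "At least one of us is a knight" - this is TRUE because Wendy, Jack, Frank, and Alice are knights.
- Victor (knave) says "Alice always lies" - this is FALSE (a lie) because Alice is a knight.
- Frank (knight) says "Jack is a knight" - this is TRUE because Jack is a knight.
- Alice (knight) says "Victor and I are different types" - this is TRUE because Alice is a knight and Victor is a knave.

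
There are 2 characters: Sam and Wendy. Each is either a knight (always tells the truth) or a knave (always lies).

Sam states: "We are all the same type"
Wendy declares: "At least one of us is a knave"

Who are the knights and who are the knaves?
Sam is a knave.
Wendy is a knight.

Verification:
- Sam (knave) says "We are all the same type" - this is FALSE (a lie) because Wendy is a knight and Sam is a knave.
- Wendy (knight) says "At least one of us is a knave" - this is TRUE because Sam is a knave.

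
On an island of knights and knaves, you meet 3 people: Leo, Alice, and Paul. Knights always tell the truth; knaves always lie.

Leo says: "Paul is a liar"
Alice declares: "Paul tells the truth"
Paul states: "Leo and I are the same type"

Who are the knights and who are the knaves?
Leo is a knight.
Alice is a knave.
Paul is a knave.

Verification:
- Leo (knight) says "Paul is a liar" - this is TRUE because Paul is a knave.
- Alice (knave) says "Paul tells the truth" - this is FALSE (a lie) because Paul is a knave.
- Paul (knave) says "Leo and I are the same type" - this is FALSE (a lie) because Paul is a knave and Leo is a knight.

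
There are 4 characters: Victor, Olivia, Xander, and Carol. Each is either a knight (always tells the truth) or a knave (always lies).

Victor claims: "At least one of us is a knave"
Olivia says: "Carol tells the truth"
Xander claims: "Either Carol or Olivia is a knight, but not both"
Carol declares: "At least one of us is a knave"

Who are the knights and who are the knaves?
Victor is a knight.
Olivia is a knight.
Xander is a knave.
Carol is a knight.

Verification:
- Victor (knight) says "At least one of us is a knave" - this is TRUE because Xander is a knave.
- Olivia (knight) says "Carol tells the truth" - this is TRUE because Carol is a knight.
- Xander (knave) says "Either Carol or Olivia is a knight, but not both" - this is FALSE (a lie) because Carol is a knight and Olivia is a knight.
- Carol (knight) says "At least one of us is a knave" - this is TRUE because Xander is a knave.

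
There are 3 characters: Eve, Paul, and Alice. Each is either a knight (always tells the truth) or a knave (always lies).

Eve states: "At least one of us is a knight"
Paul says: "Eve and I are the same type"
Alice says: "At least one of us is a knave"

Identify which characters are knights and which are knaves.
Eve is a knight.
Paul is a knave.
Alice is a knight.

Verification:
- Eve (knight) says "At least one of us is a knight" - this is TRUE because Eve and Alice are knights.
- Paul (knave) says "Eve and I are the same type" - this is FALSE (a lie) because Paul is a knave and Eve is a knight.
- Alice (knight) says "At least one of us is a knave" - this is TRUE because Paul is a knave.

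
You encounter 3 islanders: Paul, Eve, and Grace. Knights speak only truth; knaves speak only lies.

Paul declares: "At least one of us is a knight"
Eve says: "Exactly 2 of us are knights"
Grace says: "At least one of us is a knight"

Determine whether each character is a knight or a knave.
Paul is a knave.
Eve is a knave.
Grace is a knave.

Verification:
- Paul (knave) says "At least one of us is a knight" - this is FALSE (a lie) because no one is a knight.
- Eve (knave) says "Exactly 2 of us are knights" - this is FALSE (a lie) because there are 0 knights.
- Grace (knave) says "At least one of us is a knight" - this is FALSE (a lie) because no one is a knight.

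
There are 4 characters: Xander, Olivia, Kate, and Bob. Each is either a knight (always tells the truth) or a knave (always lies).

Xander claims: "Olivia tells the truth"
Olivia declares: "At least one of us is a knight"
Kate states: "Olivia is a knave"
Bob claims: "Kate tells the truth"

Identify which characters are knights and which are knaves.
Xander is a knight.
Olivia is a knight.
Kate is a knave.
Bob is a knave.

Verification:
- Xander (knight) says "Olivia tells the truth" - this is TRUE because Olivia is a knight.
- Olivia (knight) says "At least one of us is a knight" - this is TRUE because Xander and Olivia are knights.
- Kate (knave) says "Olivia is a knave" - this is FALSE (a lie) because Olivia is a knight.
- Bob (knave) says "Kate tells the truth" - this is FALSE (a lie) because Kate is a knave.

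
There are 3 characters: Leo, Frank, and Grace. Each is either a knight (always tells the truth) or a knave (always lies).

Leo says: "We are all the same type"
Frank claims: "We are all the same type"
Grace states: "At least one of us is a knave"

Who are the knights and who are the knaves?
Leo is a knave.
Frank is a knave.
Grace is a knight.

Verification:
- Leo (knave) says "We are all the same type" - this is FALSE (a lie) because Grace is a knight and Leo and Frank are knaves.
- Frank (knave) says "We are all the same type" - this is FALSE (a lie) because Grace is a knight and Leo and Frank are knaves.
- Grace (knight) says "At least one of us is a knave" - this is TRUE because Leo and Frank are knaves.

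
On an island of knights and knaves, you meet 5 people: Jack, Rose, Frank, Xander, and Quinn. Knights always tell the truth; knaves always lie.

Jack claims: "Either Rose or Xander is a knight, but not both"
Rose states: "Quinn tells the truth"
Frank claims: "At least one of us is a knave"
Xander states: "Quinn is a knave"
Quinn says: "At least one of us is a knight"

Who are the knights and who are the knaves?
Jack is a knight.
Rose is a knight.
Frank is a knight.
Xander is a knave.
Quinn is a knight.

Verification:
- Jack (knight) says "Either Rose or Xander is a knight, but not both" - this is TRUE because Rose is a knight and Xander is a knave.
- Rose (knight) says "Quinn tells the truth" - this is TRUE because Quinn is a knight.
- Frank (knight) says "At least one of us is a knave" - this is TRUE because Xander is a knave.
- Xander (knave) says "Quinn is a knave" - this is FALSE (a lie) because Quinn is a knight.
- Quinn (knight) says "At least one of us is a knight" - this is TRUE because Jack, Rose, Frank, and Quinn are knights.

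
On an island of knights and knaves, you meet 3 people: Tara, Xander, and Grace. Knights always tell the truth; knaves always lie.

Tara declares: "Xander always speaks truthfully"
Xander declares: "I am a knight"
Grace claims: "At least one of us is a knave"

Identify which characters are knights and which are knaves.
Tara is a knave.
Xander is a knave.
Grace is a knight.

Verification:
- Tara (knave) says "Xander always speaks truthfully" - this is FALSE (a lie) because Xander is a knave.
- Xander (knave) says "I am a knight" - this is FALSE (a lie) because Xander is a knave.
- Grace (knight) says "At least one of us is a knave" - this is TRUE because Tara and Xander are knaves.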